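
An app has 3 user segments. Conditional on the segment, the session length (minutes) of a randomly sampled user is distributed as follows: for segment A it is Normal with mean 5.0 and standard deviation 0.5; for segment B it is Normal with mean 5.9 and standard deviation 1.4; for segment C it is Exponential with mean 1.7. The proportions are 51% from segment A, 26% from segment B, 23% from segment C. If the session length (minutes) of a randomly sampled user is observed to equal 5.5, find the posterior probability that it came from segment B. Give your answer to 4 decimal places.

Likelihoods f(5.5 | ·): A: 0.483941; B: 0.273562; C: 0.0231463.
Posterior ∝ prior × likelihood. Numerator for B: 0.26·0.273562 = 0.0711261.
Normalizing constant: 0.51·0.483941 + 0.26·0.273562 + 0.23·0.0231463 = 0.32326.
P(B | observation) = 0.0711261 / 0.32326 = 0.220028.

0.2200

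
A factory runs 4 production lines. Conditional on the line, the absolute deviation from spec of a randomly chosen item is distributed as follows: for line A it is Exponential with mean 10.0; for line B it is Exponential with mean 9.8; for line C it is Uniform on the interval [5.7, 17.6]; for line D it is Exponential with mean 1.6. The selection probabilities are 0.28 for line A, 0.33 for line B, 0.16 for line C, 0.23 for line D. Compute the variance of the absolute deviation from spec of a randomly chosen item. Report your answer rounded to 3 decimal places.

75.841

Per component, A: μ=10, E[X²]=200; B: μ=9.8, E[X²]=192.08; C: μ=11.65, E[X²]=147.523; D: μ=1.6, E[X²]=5.12.
E[X] = 0.28·10 + 0.33·9.8 + 0.16·11.65 + 0.23·1.6 = 8.266.
E[X²] = 0.28·200 + 0.33·192.08 + 0.16·147.523 + 0.23·5.12 = 144.168.
Var(X) = E[X²] − (E[X])² = 144.168 − 68.3268 = 75.841.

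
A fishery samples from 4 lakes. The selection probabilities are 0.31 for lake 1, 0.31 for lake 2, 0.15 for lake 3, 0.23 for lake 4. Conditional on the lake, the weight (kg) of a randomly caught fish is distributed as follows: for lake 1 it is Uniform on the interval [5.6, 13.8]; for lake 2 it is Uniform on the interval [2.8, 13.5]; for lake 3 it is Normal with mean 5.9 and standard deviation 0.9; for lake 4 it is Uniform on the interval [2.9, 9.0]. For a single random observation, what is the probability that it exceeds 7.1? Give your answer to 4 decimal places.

Conditional on each lake, P(X > 7.1): 1: 0.817073; 2: 0.598131; 3: 0.0912112; 4: 0.311475.
By total probability, P(X > 7.1) = 0.31·0.817073 + 0.31·0.598131 + 0.15·0.0912112 + 0.23·0.311475 = 0.524034.

0.5240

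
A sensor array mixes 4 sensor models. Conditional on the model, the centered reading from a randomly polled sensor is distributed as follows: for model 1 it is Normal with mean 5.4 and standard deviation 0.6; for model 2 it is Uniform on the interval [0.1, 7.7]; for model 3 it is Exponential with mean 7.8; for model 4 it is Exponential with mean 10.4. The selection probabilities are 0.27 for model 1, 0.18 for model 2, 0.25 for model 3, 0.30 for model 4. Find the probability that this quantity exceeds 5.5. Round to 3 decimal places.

Conditional on each model, P(X > 5.5): 1: 0.433816; 2: 0.289474; 3: 0.494045; 4: 0.589285.
By total probability, P(X > 5.5) = 0.27·0.433816 + 0.18·0.289474 + 0.25·0.494045 + 0.3·0.589285 = 0.469532.

0.470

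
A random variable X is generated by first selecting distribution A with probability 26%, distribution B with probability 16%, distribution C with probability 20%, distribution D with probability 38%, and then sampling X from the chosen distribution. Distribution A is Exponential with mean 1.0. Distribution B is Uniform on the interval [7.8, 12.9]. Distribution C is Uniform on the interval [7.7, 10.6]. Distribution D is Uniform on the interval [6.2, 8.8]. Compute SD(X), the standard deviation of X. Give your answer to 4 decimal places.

Per component, A: μ=1, E[X²]=2; B: μ=10.35, E[X²]=109.29; C: μ=9.15, E[X²]=84.4233; D: μ=7.5, E[X²]=56.8133.
E[X] = 0.26·1 + 0.16·10.35 + 0.2·9.15 + 0.38·7.5 = 6.596.
E[X²] = 0.26·2 + 0.16·109.29 + 0.2·84.4233 + 0.38·56.8133 = 56.4801.
Var(X) = E[X²] − (E[X])² = 56.4801 − 43.5072 = 12.9729.
SD(X) = √12.9729 = 3.60179.

3.6018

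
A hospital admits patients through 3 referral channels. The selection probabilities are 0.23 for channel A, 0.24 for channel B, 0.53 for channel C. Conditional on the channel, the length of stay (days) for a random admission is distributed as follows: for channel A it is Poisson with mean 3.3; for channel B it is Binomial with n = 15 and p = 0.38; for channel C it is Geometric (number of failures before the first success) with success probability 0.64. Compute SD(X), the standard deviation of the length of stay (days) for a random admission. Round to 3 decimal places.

Per component, A: μ=3.3, E[X²]=14.19; B: μ=5.7, E[X²]=36.024; C: μ=0.5625, E[X²]=1.19531.
E[X] = 0.23·3.3 + 0.24·5.7 + 0.53·0.5625 = 2.42512.
E[X²] = 0.23·14.19 + 0.24·36.024 + 0.53·1.19531 = 12.543.
Var(X) = E[X²] − (E[X])² = 12.543 − 5.88123 = 6.66174.
SD(X) = √6.66174 = 2.58104.

2.581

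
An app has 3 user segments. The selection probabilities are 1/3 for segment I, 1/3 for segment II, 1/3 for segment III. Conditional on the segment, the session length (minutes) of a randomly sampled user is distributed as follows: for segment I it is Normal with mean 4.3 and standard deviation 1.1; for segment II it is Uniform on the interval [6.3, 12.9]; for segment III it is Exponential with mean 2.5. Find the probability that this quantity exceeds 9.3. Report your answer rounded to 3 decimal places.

0.190

Conditional on each segment, P(X > 9.3): I: 2.74084e-06; II: 0.545455; III: 0.024234.
By total probability, P(X > 9.3) = 0.333333·2.74084e-06 + 0.333333·0.545455 + 0.333333·0.024234 = 0.189897.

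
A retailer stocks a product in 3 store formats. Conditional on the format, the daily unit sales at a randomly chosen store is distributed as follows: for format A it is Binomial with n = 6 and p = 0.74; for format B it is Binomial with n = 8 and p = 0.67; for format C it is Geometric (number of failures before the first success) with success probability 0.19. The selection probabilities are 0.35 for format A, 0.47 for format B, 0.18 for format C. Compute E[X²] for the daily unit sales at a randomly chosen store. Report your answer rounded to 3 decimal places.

28.948

For each component E[X²] = Var + (mean)², giving A: 20.868; B: 30.4984; C: 40.6122.
Overall E[X²] = 0.35·20.868 + 0.47·30.4984 + 0.18·40.6122 = 28.9482.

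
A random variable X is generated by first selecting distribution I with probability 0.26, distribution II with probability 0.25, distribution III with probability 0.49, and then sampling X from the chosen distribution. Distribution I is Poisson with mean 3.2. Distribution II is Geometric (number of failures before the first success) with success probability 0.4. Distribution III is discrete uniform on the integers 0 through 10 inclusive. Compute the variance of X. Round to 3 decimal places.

8.771

Per component, I: μ=3.2, E[X²]=13.44; II: μ=1.5, E[X²]=6; III: μ=5, E[X²]=35.
E[X] = 0.26·3.2 + 0.25·1.5 + 0.49·5 = 3.657.
E[X²] = 0.26·13.44 + 0.25·6 + 0.49·35 = 22.1444.
Var(X) = E[X²] − (E[X])² = 22.1444 − 13.3736 = 8.77075.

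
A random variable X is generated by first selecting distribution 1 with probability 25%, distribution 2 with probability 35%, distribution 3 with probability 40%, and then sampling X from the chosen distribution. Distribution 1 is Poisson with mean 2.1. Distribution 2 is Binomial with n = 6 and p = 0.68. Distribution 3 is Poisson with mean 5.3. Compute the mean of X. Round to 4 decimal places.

Component means — 1: 2.1; 2: 4.08; 3: 5.3.
E[X] = 0.25·2.1 + 0.35·4.08 + 0.4·5.3 = 4.073.

4.0730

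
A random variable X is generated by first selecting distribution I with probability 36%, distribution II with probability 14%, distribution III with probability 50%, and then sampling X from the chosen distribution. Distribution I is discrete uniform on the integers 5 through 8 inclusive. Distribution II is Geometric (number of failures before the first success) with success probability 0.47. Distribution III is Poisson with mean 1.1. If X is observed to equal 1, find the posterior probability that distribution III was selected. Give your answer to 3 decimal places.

0.840

Likelihoods P(X=1 | ·): I: 0; II: 0.2491; III: 0.366158.
Posterior ∝ prior × likelihood. Numerator for III: 0.5·0.366158 = 0.183079.
Normalizing constant: 0.36·0 + 0.14·0.2491 + 0.5·0.366158 = 0.217953.
P(III | observation) = 0.183079 / 0.217953 = 0.839993.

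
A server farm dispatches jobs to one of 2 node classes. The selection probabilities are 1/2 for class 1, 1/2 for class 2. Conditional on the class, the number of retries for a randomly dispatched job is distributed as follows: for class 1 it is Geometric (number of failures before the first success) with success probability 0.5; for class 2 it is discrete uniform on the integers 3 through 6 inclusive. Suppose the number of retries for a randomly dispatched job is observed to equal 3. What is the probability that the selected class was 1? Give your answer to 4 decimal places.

0.2000

Likelihoods P(X=3 | ·): 1: 0.0625; 2: 0.25.
Posterior ∝ prior × likelihood. Numerator for 1: 0.5·0.0625 = 0.03125.
Normalizing constant: 0.5·0.0625 + 0.5·0.25 = 0.15625.
P(1 | observation) = 0.03125 / 0.15625 = 0.2.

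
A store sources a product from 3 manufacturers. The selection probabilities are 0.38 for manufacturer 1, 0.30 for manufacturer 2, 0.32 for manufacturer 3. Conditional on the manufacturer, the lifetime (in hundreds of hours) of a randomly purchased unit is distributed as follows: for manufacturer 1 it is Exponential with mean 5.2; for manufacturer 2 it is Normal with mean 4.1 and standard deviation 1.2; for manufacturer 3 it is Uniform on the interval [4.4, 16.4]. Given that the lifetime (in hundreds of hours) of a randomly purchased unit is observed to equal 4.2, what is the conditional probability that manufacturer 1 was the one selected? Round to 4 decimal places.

0.2469

Likelihoods f(4.2 | ·): 1: 0.0857473; 2: 0.3313; 3: 0.
Posterior ∝ prior × likelihood. Numerator for 1: 0.38·0.0857473 = 0.032584.
Normalizing constant: 0.38·0.0857473 + 0.3·0.3313 + 0.32·0 = 0.131974.
P(1 | observation) = 0.032584 / 0.131974 = 0.246897.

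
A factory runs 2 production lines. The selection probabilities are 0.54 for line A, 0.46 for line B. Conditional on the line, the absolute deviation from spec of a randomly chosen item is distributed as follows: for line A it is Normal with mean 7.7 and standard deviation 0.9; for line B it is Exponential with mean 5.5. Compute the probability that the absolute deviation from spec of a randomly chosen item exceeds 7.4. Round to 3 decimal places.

0.460

Conditional on each line, P(X > 7.4): A: 0.630559; B: 0.260421.
By total probability, P(X > 7.4) = 0.54·0.630559 + 0.46·0.260421 = 0.460295.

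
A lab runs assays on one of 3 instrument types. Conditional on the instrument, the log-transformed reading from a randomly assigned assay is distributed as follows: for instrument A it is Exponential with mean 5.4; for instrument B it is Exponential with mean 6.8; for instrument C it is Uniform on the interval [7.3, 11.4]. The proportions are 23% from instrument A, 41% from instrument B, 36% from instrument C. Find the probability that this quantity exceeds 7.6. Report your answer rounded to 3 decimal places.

Conditional on each instrument, P(X > 7.6): A: 0.244777; B: 0.327048; C: 0.926829.
By total probability, P(X > 7.6) = 0.23·0.244777 + 0.41·0.327048 + 0.36·0.926829 = 0.524047.

0.524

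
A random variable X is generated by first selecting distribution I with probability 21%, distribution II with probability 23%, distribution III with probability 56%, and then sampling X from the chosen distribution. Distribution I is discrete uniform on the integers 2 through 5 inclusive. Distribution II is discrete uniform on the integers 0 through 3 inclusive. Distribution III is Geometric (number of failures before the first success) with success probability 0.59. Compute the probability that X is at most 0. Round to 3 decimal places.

Conditional on each component, P(X ≤ 0): I: 0; II: 0.25; III: 0.59.
By total probability, P(X ≤ 0) = 0.21·0 + 0.23·0.25 + 0.56·0.59 = 0.3879.

0.388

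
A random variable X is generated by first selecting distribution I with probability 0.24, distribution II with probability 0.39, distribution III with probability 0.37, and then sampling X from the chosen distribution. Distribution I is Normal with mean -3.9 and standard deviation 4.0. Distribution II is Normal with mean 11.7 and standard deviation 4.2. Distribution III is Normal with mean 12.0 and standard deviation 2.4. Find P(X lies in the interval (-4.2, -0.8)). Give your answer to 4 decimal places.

Conditional on each component, P(-4.2 < X < -0.8): I: 0.310723; II: 0.00138263; III: 4.82056e-08.
By total probability, P(-4.2 < X < -0.8) = 0.24·0.310723 + 0.39·0.00138263 + 0.37·4.82056e-08 = 0.0751127.

0.0751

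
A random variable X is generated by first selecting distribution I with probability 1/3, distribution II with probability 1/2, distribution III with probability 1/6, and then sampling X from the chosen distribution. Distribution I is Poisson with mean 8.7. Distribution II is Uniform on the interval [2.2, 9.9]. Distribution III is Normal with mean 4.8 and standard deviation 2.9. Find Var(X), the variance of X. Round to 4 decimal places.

8.9177

Per component, I: μ=8.7, E[X²]=84.39; II: μ=6.05, E[X²]=41.5433; III: μ=4.8, E[X²]=31.45.
E[X] = 0.333333·8.7 + 0.5·6.05 + 0.166667·4.8 = 6.725.
E[X²] = 0.333333·84.39 + 0.5·41.5433 + 0.166667·31.45 = 54.1433.
Var(X) = E[X²] − (E[X])² = 54.1433 − 45.2256 = 8.91771.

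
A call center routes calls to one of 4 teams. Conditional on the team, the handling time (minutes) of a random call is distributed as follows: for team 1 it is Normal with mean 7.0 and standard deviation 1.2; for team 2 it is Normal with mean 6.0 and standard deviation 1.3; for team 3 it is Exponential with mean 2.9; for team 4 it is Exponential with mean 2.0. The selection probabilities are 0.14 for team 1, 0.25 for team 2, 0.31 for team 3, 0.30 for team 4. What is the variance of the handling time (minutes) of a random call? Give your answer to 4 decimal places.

8.2659

Per component, 1: μ=7, E[X²]=50.44; 2: μ=6, E[X²]=37.69; 3: μ=2.9, E[X²]=16.82; 4: μ=2, E[X²]=8.
E[X] = 0.14·7 + 0.25·6 + 0.31·2.9 + 0.3·2 = 3.979.
E[X²] = 0.14·50.44 + 0.25·37.69 + 0.31·16.82 + 0.3·8 = 24.0983.
Var(X) = E[X²] − (E[X])² = 24.0983 − 15.8324 = 8.26586.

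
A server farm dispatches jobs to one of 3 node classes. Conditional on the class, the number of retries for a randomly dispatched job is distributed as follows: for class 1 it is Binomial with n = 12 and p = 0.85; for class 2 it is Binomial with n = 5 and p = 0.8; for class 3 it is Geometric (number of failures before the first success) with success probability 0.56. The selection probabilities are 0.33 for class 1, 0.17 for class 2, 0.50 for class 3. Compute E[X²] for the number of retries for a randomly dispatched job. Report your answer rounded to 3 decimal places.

For each component E[X²] = Var + (mean)², giving 1: 105.57; 2: 16.8; 3: 2.02041.
Overall E[X²] = 0.33·105.57 + 0.17·16.8 + 0.5·2.02041 = 38.7043.

38.704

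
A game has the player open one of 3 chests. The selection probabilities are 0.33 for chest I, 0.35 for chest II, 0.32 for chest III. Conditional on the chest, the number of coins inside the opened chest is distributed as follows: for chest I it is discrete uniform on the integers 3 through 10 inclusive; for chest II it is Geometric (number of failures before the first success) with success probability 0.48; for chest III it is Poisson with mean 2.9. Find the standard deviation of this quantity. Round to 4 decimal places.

2.9287

Per component, I: μ=6.5, E[X²]=47.5; II: μ=1.08333, E[X²]=3.43056; III: μ=2.9, E[X²]=11.31.
E[X] = 0.33·6.5 + 0.35·1.08333 + 0.32·2.9 = 3.45217.
E[X²] = 0.33·47.5 + 0.35·3.43056 + 0.32·11.31 = 20.4949.
Var(X) = E[X²] − (E[X])² = 20.4949 − 11.9175 = 8.57744.
SD(X) = √8.57744 = 2.92873.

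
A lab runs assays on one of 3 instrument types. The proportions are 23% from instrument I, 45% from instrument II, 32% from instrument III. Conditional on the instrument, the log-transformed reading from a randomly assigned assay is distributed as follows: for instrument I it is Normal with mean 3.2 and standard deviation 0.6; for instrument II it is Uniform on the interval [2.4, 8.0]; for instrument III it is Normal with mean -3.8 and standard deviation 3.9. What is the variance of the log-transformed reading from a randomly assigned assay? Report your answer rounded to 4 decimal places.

21.8104

Per component, I: μ=3.2, E[X²]=10.6; II: μ=5.2, E[X²]=29.6533; III: μ=-3.8, E[X²]=29.65.
E[X] = 0.23·3.2 + 0.45·5.2 + 0.32·-3.8 = 1.86.
E[X²] = 0.23·10.6 + 0.45·29.6533 + 0.32·29.65 = 25.27.
Var(X) = E[X²] − (E[X])² = 25.27 − 3.4596 = 21.8104.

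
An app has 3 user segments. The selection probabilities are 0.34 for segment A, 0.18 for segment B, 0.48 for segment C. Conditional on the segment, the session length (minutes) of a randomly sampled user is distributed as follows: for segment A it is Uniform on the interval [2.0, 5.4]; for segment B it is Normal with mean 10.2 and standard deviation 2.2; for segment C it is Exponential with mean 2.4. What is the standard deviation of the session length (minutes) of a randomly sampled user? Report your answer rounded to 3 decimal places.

3.476

Per component, A: μ=3.7, E[X²]=14.6533; B: μ=10.2, E[X²]=108.88; C: μ=2.4, E[X²]=11.52.
E[X] = 0.34·3.7 + 0.18·10.2 + 0.48·2.4 = 4.246.
E[X²] = 0.34·14.6533 + 0.18·108.88 + 0.48·11.52 = 30.1101.
Var(X) = E[X²] − (E[X])² = 30.1101 − 18.0285 = 12.0816.
SD(X) = √12.0816 = 3.47586.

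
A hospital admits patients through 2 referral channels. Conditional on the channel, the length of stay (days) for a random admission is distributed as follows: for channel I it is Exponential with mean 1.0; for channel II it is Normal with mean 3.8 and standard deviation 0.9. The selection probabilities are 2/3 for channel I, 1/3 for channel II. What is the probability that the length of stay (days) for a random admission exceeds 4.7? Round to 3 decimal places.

Conditional on each channel, P(X > 4.7): I: 0.00909528; II: 0.158655.
By total probability, P(X > 4.7) = 0.666667·0.00909528 + 0.333333·0.158655 = 0.0589486.

0.059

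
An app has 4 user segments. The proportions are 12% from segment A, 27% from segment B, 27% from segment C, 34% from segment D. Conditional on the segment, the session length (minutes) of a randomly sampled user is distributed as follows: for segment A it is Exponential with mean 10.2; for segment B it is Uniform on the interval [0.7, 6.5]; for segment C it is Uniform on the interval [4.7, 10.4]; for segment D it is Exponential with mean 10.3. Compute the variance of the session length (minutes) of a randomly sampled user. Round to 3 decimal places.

Per component, A: μ=10.2, E[X²]=208.08; B: μ=3.6, E[X²]=15.7633; C: μ=7.55, E[X²]=59.71; D: μ=10.3, E[X²]=212.18.
E[X] = 0.12·10.2 + 0.27·3.6 + 0.27·7.55 + 0.34·10.3 = 7.7365.
E[X²] = 0.12·208.08 + 0.27·15.7633 + 0.27·59.71 + 0.34·212.18 = 117.489.
Var(X) = E[X²] − (E[X])² = 117.489 − 59.8534 = 57.6352.

57.635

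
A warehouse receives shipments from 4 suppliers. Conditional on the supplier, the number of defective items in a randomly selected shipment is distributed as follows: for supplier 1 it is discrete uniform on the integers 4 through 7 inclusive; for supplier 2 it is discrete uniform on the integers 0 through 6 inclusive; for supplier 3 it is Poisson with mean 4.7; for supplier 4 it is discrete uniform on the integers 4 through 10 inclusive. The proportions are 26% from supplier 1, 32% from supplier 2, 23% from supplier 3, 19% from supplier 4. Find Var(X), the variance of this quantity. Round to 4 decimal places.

Per component, 1: μ=5.5, E[X²]=31.5; 2: μ=3, E[X²]=13; 3: μ=4.7, E[X²]=26.79; 4: μ=7, E[X²]=53.
E[X] = 0.26·5.5 + 0.32·3 + 0.23·4.7 + 0.19·7 = 4.801.
E[X²] = 0.26·31.5 + 0.32·13 + 0.23·26.79 + 0.19·53 = 28.5817.
Var(X) = E[X²] − (E[X])² = 28.5817 − 23.0496 = 5.5321.

5.5321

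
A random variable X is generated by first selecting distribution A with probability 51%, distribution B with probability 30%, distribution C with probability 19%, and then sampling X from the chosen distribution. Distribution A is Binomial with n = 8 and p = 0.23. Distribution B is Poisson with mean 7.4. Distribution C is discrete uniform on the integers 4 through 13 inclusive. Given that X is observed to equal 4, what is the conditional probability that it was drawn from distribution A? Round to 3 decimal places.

Likelihoods P(X=4 | ·): A: 0.0688608; B: 0.0763724; C: 0.1.
Posterior ∝ prior × likelihood. Numerator for A: 0.51·0.0688608 = 0.035119.
Normalizing constant: 0.51·0.0688608 + 0.3·0.0763724 + 0.19·0.1 = 0.0770307.
P(A | observation) = 0.035119 / 0.0770307 = 0.455909.

0.456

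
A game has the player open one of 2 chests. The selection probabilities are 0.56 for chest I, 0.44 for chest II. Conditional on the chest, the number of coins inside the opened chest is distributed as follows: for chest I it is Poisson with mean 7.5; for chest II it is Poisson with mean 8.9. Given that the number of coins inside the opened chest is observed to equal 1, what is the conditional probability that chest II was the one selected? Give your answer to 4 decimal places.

0.1869

Likelihoods P(X=1 | ·): I: 0.00414813; II: 0.00121386.
Posterior ∝ prior × likelihood. Numerator for II: 0.44·0.00121386 = 0.000534099.
Normalizing constant: 0.56·0.00414813 + 0.44·0.00121386 = 0.00285705.
P(II | observation) = 0.000534099 / 0.00285705 = 0.186941.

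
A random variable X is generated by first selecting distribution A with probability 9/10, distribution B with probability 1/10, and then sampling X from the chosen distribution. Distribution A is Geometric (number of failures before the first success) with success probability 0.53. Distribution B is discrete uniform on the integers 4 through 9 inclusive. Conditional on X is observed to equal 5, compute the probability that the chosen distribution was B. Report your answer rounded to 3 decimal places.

0.604

Likelihoods P(X=5 | ·): A: 0.0121553; B: 0.166667.
Posterior ∝ prior × likelihood. Numerator for B: 0.1·0.166667 = 0.0166667.
Normalizing constant: 0.9·0.0121553 + 0.1·0.166667 = 0.0276064.
P(B | observation) = 0.0166667 / 0.0276064 = 0.603724.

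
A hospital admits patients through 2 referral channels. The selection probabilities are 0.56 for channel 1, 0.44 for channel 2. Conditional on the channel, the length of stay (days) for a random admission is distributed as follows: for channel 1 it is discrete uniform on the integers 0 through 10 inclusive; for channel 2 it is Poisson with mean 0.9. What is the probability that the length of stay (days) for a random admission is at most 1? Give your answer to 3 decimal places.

0.442

Conditional on each channel, P(X ≤ 1): 1: 0.181818; 2: 0.772482.
By total probability, P(X ≤ 1) = 0.56·0.181818 + 0.44·0.772482 = 0.44171.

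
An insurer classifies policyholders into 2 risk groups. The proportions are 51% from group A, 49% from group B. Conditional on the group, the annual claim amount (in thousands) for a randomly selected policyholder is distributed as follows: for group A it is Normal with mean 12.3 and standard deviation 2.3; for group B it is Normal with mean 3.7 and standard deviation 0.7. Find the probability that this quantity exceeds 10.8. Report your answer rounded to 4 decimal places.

0.3789

Conditional on each group, P(X > 10.8): A: 0.742856; B: 0.
By total probability, P(X > 10.8) = 0.51·0.742856 + 0.49·0 = 0.378856.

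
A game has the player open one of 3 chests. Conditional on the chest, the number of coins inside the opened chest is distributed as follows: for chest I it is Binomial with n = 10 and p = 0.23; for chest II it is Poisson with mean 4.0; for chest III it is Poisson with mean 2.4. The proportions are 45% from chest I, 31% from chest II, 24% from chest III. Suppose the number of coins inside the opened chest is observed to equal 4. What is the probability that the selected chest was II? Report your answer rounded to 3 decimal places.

0.415

Likelihoods P(X=4 | ·): I: 0.122483; II: 0.195367; III: 0.125408.
Posterior ∝ prior × likelihood. Numerator for II: 0.31·0.195367 = 0.0605637.
Normalizing constant: 0.45·0.122483 + 0.31·0.195367 + 0.24·0.125408 = 0.145779.
P(II | observation) = 0.0605637 / 0.145779 = 0.415449.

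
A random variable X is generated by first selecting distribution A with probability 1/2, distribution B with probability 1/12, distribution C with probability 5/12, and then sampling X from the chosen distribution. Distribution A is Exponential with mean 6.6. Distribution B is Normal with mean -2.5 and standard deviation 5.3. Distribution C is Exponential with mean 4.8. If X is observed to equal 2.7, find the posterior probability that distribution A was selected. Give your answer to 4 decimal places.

0.4855

Likelihoods f(2.7 | ·): A: 0.100645; B: 0.0465162; C: 0.118705.
Posterior ∝ prior × likelihood. Numerator for A: 0.5·0.100645 = 0.0503223.
Normalizing constant: 0.5·0.100645 + 0.0833333·0.0465162 + 0.416667·0.118705 = 0.103659.
P(A | observation) = 0.0503223 / 0.103659 = 0.48546.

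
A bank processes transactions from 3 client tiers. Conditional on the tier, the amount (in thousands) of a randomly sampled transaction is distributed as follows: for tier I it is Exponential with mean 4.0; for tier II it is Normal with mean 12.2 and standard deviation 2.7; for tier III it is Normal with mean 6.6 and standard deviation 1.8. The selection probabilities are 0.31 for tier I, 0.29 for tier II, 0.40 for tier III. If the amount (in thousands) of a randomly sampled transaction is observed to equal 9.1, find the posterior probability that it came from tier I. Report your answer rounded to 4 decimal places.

Likelihoods f(9.1 | ·): I: 0.0256992; II: 0.0764352; III: 0.0844808.
Posterior ∝ prior × likelihood. Numerator for I: 0.31·0.0256992 = 0.00796676.
Normalizing constant: 0.31·0.0256992 + 0.29·0.0764352 + 0.4·0.0844808 = 0.0639253.
P(I | observation) = 0.00796676 / 0.0639253 = 0.124626.

0.1246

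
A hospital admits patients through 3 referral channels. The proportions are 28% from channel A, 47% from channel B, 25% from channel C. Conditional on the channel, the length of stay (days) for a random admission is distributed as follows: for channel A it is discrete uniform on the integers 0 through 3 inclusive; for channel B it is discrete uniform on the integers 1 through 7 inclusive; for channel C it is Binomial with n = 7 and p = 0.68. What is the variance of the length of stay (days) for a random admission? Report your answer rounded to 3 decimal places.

Per component, A: μ=1.5, E[X²]=3.5; B: μ=4, E[X²]=20; C: μ=4.76, E[X²]=24.1808.
E[X] = 0.28·1.5 + 0.47·4 + 0.25·4.76 = 3.49.
E[X²] = 0.28·3.5 + 0.47·20 + 0.25·24.1808 = 16.4252.
Var(X) = E[X²] − (E[X])² = 16.4252 − 12.1801 = 4.2451.

4.245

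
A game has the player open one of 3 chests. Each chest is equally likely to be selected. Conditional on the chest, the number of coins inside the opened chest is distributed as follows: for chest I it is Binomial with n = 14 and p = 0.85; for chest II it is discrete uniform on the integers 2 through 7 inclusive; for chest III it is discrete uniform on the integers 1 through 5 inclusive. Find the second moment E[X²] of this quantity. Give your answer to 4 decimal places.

59.1872

For each component E[X²] = Var + (mean)², giving I: 143.395; II: 23.1667; III: 11.
Overall E[X²] = 0.333333·143.395 + 0.333333·23.1667 + 0.333333·11 = 59.1872.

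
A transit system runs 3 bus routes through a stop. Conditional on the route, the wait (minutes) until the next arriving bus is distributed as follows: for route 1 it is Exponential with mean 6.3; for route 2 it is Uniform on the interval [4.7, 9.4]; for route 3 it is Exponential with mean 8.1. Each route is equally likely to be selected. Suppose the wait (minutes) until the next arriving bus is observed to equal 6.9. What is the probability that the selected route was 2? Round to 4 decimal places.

0.6680

Likelihoods f(6.9 | ·): 1: 0.0530889; 2: 0.212766; 3: 0.0526696.
Posterior ∝ prior × likelihood. Numerator for 2: 0.333333·0.212766 = 0.070922.
Normalizing constant: 0.333333·0.0530889 + 0.333333·0.212766 + 0.333333·0.0526696 = 0.106175.
P(2 | observation) = 0.070922 / 0.106175 = 0.667974.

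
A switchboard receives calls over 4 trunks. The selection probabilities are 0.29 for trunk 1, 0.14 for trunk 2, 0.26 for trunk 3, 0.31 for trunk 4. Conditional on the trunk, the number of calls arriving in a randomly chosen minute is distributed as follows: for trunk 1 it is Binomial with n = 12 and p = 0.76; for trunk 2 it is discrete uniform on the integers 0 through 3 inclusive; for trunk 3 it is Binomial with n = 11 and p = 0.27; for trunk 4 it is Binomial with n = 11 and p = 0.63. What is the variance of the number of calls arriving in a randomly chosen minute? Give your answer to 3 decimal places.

Per component, 1: μ=9.12, E[X²]=85.3632; 2: μ=1.5, E[X²]=3.5; 3: μ=2.97, E[X²]=10.989; 4: μ=6.93, E[X²]=50.589.
E[X] = 0.29·9.12 + 0.14·1.5 + 0.26·2.97 + 0.31·6.93 = 5.7753.
E[X²] = 0.29·85.3632 + 0.14·3.5 + 0.26·10.989 + 0.31·50.589 = 43.7851.
Var(X) = E[X²] − (E[X])² = 43.7851 − 33.3541 = 10.431.

10.431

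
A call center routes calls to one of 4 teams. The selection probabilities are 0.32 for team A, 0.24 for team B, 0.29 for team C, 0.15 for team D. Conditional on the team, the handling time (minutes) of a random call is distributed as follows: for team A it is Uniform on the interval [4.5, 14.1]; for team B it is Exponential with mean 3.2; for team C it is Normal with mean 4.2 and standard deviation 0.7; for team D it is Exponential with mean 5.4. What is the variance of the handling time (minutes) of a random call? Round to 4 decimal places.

15.7393

Per component, A: μ=9.3, E[X²]=94.17; B: μ=3.2, E[X²]=20.48; C: μ=4.2, E[X²]=18.13; D: μ=5.4, E[X²]=58.32.
E[X] = 0.32·9.3 + 0.24·3.2 + 0.29·4.2 + 0.15·5.4 = 5.772.
E[X²] = 0.32·94.17 + 0.24·20.48 + 0.29·18.13 + 0.15·58.32 = 49.0553.
Var(X) = E[X²] − (E[X])² = 49.0553 − 33.316 = 15.7393.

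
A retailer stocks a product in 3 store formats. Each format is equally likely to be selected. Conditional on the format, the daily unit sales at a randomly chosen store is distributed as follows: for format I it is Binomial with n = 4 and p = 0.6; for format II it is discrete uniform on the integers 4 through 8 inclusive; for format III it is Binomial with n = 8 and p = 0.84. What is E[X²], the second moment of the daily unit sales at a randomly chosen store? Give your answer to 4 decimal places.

30.3179

For each component E[X²] = Var + (mean)², giving I: 6.72; II: 38; III: 46.2336.
Overall E[X²] = 0.333333·6.72 + 0.333333·38 + 0.333333·46.2336 = 30.3179.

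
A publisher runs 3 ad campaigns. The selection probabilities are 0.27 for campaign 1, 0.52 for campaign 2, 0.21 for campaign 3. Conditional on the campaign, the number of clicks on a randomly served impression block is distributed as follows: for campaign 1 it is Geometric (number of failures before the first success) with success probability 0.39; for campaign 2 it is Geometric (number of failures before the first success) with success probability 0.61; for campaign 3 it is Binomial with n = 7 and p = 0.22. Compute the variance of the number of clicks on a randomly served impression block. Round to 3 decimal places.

Per component, 1: μ=1.5641, E[X²]=6.45694; 2: μ=0.639344, E[X²]=1.45687; 3: μ=1.54, E[X²]=3.5728.
E[X] = 0.27·1.5641 + 0.52·0.639344 + 0.21·1.54 = 1.07817.
E[X²] = 0.27·6.45694 + 0.52·1.45687 + 0.21·3.5728 = 3.25123.
Var(X) = E[X²] − (E[X])² = 3.25123 − 1.16244 = 2.08879.

2.089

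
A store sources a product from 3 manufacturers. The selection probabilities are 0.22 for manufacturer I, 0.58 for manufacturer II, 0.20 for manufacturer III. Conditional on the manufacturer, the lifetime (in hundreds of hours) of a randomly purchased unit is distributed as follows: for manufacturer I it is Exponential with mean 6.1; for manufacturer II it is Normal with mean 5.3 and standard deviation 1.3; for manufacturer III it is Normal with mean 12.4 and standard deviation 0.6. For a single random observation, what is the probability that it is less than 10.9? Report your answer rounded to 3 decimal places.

0.764

Conditional on each manufacturer, P(X < 10.9): I: 0.832519; II: 0.999992; III: 0.00620967.
By total probability, P(X < 10.9) = 0.22·0.832519 + 0.58·0.999992 + 0.2·0.00620967 = 0.764391.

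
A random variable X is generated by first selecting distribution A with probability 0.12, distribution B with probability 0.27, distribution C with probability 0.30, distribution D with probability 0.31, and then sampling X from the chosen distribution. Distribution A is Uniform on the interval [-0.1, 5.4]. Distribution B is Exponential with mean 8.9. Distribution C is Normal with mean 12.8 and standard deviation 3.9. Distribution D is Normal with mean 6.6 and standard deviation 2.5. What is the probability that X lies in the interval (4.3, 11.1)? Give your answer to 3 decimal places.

0.451

Conditional on each component, P(4.3 < X < 11.1): A: 0.2; B: 0.329529; C: 0.316808; D: 0.785283.
By total probability, P(4.3 < X < 11.1) = 0.12·0.2 + 0.27·0.329529 + 0.3·0.316808 + 0.31·0.785283 = 0.451453.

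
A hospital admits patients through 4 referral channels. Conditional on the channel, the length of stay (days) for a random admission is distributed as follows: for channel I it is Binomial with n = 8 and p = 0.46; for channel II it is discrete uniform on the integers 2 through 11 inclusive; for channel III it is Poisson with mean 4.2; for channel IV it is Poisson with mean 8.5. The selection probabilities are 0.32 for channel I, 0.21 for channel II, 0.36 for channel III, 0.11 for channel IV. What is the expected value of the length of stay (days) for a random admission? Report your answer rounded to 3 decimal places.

4.990

Component means — I: 3.68; II: 6.5; III: 4.2; IV: 8.5.
E[X] = 0.32·3.68 + 0.21·6.5 + 0.36·4.2 + 0.11·8.5 = 4.9896.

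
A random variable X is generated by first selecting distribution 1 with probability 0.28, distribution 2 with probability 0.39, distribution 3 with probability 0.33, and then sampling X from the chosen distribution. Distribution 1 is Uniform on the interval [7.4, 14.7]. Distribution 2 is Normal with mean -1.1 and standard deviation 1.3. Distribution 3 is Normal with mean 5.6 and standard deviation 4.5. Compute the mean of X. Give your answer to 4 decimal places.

4.5130

Component means — 1: 11.05; 2: -1.1; 3: 5.6.
E[X] = 0.28·11.05 + 0.39·-1.1 + 0.33·5.6 = 4.513.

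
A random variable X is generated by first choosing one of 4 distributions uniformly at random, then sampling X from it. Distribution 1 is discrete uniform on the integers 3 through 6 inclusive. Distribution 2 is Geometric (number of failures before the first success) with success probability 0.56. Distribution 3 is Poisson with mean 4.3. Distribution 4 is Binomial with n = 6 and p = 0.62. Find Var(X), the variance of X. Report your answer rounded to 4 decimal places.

4.3255

Per component, 1: μ=4.5, E[X²]=21.5; 2: μ=0.785714, E[X²]=2.02041; 3: μ=4.3, E[X²]=22.79; 4: μ=3.72, E[X²]=15.252.
E[X] = 0.25·4.5 + 0.25·0.785714 + 0.25·4.3 + 0.25·3.72 = 3.32643.
E[X²] = 0.25·21.5 + 0.25·2.02041 + 0.25·22.79 + 0.25·15.252 = 15.3906.
Var(X) = E[X²] − (E[X])² = 15.3906 − 11.0651 = 4.32548.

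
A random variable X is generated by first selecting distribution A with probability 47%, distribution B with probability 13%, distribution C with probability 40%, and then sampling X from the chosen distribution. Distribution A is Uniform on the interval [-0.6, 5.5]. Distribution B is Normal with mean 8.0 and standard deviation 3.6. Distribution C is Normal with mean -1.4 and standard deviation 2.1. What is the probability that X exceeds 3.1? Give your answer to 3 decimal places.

0.310

Conditional on each component, P(X > 3.1): A: 0.393443; B: 0.913261; C: 0.0160623.
By total probability, P(X > 3.1) = 0.47·0.393443 + 0.13·0.913261 + 0.4·0.0160623 = 0.310067.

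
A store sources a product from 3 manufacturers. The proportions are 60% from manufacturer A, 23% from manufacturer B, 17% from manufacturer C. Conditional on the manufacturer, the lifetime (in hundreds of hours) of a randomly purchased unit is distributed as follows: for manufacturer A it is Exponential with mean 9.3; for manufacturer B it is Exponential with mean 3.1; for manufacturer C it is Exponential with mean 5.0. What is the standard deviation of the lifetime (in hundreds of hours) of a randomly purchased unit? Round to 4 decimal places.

Per component, A: μ=9.3, E[X²]=172.98; B: μ=3.1, E[X²]=19.22; C: μ=5, E[X²]=50.
E[X] = 0.6·9.3 + 0.23·3.1 + 0.17·5 = 7.143.
E[X²] = 0.6·172.98 + 0.23·19.22 + 0.17·50 = 116.709.
Var(X) = E[X²] − (E[X])² = 116.709 − 51.0224 = 65.6862.
SD(X) = √65.6862 = 8.1047.

8.1047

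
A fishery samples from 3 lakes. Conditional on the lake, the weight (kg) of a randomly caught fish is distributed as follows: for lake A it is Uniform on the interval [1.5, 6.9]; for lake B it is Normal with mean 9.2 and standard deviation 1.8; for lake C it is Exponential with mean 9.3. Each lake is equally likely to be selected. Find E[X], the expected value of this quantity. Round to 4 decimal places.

7.5667

Component means — A: 4.2; B: 9.2; C: 9.3.
E[X] = 0.333333·4.2 + 0.333333·9.2 + 0.333333·9.3 = 7.56667.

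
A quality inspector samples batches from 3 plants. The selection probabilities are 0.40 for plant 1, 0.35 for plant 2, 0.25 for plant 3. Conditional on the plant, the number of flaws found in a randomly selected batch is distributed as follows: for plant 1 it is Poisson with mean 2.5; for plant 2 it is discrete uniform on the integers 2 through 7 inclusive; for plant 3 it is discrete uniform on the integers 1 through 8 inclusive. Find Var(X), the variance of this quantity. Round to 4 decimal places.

4.2933

Per component, 1: μ=2.5, E[X²]=8.75; 2: μ=4.5, E[X²]=23.1667; 3: μ=4.5, E[X²]=25.5.
E[X] = 0.4·2.5 + 0.35·4.5 + 0.25·4.5 = 3.7.
E[X²] = 0.4·8.75 + 0.35·23.1667 + 0.25·25.5 = 17.9833.
Var(X) = E[X²] − (E[X])² = 17.9833 − 13.69 = 4.29333.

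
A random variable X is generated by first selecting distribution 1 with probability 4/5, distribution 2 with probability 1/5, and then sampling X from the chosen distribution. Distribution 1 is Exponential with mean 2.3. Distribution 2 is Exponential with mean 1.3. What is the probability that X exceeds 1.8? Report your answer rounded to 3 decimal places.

Conditional on each component, P(X > 1.8): 1: 0.457212; 2: 0.25042.
By total probability, P(X > 1.8) = 0.8·0.457212 + 0.2·0.25042 = 0.415853.

0.416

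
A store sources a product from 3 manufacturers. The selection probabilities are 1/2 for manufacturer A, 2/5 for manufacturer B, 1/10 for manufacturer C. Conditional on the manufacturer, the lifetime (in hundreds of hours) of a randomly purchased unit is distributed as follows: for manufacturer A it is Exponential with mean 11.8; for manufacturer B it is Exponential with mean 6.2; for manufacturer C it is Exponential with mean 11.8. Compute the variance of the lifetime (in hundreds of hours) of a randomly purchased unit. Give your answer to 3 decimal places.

Per component, A: μ=11.8, E[X²]=278.48; B: μ=6.2, E[X²]=76.88; C: μ=11.8, E[X²]=278.48.
E[X] = 0.5·11.8 + 0.4·6.2 + 0.1·11.8 = 9.56.
E[X²] = 0.5·278.48 + 0.4·76.88 + 0.1·278.48 = 197.84.
Var(X) = E[X²] − (E[X])² = 197.84 − 91.3936 = 106.446.

106.446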